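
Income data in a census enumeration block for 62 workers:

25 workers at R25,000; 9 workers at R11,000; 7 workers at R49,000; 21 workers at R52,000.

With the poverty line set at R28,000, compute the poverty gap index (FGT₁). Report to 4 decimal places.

Poor units: 9×R11,000, 25×R25,000 (q = 34 of N = 62).
Shortfall ratios: (28000−11000)/28000 = 0.6071 (×9); (28000−25000)/28000 = 0.1071 (×25).
Σ = 8.142857. Dividing by the full population N = 62 gives P₁ = 0.1313.

0.1313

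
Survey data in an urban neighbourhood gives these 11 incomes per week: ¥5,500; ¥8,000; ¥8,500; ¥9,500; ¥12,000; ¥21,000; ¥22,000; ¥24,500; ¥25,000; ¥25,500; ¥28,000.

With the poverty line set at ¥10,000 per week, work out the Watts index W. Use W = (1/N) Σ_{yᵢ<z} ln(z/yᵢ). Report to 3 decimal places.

0.094

Incomes under z: ¥5,500, ¥8,000, ¥8,500, ¥9,500 (q = 4 of N = 11).
Log shortfalls: ln(10000/5500) = 0.5978; ln(10000/8000) = 0.2231; ln(10000/8500) = 0.1625; ln(10000/9500) = 0.0513.
W = 1.034793 / 11 = 0.094.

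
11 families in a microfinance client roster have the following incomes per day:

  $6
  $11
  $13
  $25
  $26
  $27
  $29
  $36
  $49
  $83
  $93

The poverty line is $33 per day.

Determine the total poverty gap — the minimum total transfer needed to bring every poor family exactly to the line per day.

$94

Below the line: $6, $11, $13, $25, $26, $27, $29 (q = 7 of N = 11).
Individual gaps: 33−6 = 27; 33−11 = 22; 33−13 = 20; 33−25 = 8; 33−26 = 7; 33−27 = 6; 33−29 = 4.
Aggregate gap = $94.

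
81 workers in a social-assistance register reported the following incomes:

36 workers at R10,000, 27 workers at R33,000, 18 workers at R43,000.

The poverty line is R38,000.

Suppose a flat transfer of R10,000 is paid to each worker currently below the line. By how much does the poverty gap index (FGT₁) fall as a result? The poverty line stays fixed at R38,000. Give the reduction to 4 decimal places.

0.1608

Before: below the line — 36×R10,000, 27×R33,000; poverty gap index (FGT₁) = 0.371345.
After the R10,000 transfer: below the line — 36×R20,000; poverty gap index (FGT₁) = 0.210526.
Reduction = 0.371345 − 0.210526 = 0.1608.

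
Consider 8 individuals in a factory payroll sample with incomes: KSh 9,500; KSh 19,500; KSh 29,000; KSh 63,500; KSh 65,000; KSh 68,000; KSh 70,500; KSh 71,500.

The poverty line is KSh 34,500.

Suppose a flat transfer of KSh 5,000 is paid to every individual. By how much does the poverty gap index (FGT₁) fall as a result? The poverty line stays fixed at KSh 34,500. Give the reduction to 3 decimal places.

Before: below the line — KSh 9,500, KSh 19,500, KSh 29,000; poverty gap index (FGT₁) = 0.16486.
After the KSh 5,000 transfer: below the line — KSh 14,500, KSh 24,500, KSh 34,000; poverty gap index (FGT₁) = 0.11051.
Reduction = 0.16486 − 0.11051 = 0.054.

0.054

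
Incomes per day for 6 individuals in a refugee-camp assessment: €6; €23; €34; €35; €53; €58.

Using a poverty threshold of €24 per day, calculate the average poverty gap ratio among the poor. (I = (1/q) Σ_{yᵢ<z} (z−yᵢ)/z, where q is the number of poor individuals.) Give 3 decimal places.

Poor units: €6, €23 (q = 2 of N = 6).
Relative gaps: 0.7500, 0.0417; sum = 0.791667.
The income-gap ratio divides by q (the poor only): 0.791667 / 2 = 0.396.

0.396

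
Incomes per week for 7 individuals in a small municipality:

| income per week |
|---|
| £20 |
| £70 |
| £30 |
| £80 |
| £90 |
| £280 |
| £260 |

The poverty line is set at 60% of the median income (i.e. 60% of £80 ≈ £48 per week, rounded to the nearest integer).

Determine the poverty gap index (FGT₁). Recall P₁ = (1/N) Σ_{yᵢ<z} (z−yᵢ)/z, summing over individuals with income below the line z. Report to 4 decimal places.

Below z: £20, £30 (q = 2 of N = 7).
Shortfall ratios: (48−20)/48 = 0.5833; (48−30)/48 = 0.3750.
Sum of shortfalls = 0.958333; P₁ averages over all N: 0.958333 / 7 = 0.1369.

0.1369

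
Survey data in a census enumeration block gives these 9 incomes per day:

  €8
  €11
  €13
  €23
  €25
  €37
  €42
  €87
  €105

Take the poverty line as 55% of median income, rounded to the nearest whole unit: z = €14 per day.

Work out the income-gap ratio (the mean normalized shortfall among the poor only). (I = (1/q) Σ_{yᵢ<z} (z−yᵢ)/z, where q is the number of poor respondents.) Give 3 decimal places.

0.238

Poor units: €8, €11, €13 (q = 3 of N = 9).
Shortfall ratios (z−y)/z: 0.4286, 0.2143, 0.0714; sum = 0.714286.
I averages over the q = 3 poor units only: 0.714286 / 3 = 0.238.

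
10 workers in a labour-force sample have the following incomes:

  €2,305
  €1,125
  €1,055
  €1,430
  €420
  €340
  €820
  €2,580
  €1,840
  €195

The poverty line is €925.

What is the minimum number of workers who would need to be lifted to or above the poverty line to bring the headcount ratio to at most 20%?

4 of the 10 workers are poor, so H = 4/10 = 0.400.
A headcount ratio of at most 20% allows at most ⌊0.20 × 10⌋ = 2 poor workers.
So at least 4 − 2 = 2 must be lifted.

2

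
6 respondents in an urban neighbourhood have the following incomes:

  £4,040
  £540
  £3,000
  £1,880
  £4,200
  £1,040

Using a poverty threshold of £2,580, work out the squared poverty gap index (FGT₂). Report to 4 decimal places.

Poor units: £540, £1,040, £1,880 (q = 3 of N = 6).
Gap ratios (z−y)/z: (2580−540)/2580 = 0.7907; (2580−1040)/2580 = 0.5969; (2580−1880)/2580 = 0.2713.
Squared: 0.6252; 0.3563; 0.0736.
Sum = 1.055105; P₂ = 1.055105 / 6 = 0.1759.

0.1759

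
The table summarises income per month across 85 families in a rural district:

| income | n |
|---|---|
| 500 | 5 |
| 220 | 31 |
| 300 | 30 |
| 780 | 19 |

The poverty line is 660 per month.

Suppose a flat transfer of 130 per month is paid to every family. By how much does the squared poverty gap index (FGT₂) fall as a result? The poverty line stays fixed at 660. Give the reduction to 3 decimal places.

Before: below the line — 31×220, 30×300, 5×500; squared poverty gap index (FGT₂) = 0.27056.
After the 130 transfer: below the line — 31×350, 30×430, 5×630; squared poverty gap index (FGT₂) = 0.12344.
Reduction = 0.27056 − 0.12344 = 0.147.

0.147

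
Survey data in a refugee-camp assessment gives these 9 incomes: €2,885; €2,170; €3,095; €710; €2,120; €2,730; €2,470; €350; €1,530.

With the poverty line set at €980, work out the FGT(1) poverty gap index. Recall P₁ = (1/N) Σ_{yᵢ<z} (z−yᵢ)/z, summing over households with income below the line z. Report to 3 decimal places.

0.102

Poor units: €350, €710 (q = 2 of N = 9).
Normalized shortfalls: (980−350)/980 = 0.6429; (980−710)/980 = 0.2755.
Σ = 0.918367. Dividing by the full population N = 9 gives P₁ = 0.102.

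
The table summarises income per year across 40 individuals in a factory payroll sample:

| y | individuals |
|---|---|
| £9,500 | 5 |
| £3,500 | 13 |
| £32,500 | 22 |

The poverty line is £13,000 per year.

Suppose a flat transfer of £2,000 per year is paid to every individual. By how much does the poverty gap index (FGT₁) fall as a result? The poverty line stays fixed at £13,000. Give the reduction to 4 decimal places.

0.0692

Before: below the line — 13×£3,500, 5×£9,500; poverty gap index (FGT₁) = 0.271154.
After the £2,000 transfer: below the line — 13×£5,500, 5×£11,500; poverty gap index (FGT₁) = 0.201923.
Reduction = 0.271154 − 0.201923 = 0.0692.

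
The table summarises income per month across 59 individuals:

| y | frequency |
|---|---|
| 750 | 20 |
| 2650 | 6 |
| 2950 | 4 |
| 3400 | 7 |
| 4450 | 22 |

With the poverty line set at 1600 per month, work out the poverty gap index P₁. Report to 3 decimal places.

Below the line: 20×750 (q = 20 of N = 59).
Relative gaps: (1600−750)/1600 = 0.5312 (×20).
Σ = 10.625000. Dividing by the full population N = 59 gives P₁ = 0.180.

0.180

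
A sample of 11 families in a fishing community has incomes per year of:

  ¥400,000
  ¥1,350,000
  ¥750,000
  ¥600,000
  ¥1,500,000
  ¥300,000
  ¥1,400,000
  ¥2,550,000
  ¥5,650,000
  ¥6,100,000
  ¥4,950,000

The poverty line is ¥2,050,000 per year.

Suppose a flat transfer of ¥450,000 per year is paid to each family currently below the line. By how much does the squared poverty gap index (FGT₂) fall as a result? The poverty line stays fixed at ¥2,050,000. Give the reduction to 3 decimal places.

0.126

Before: below the line — ¥300,000, ¥400,000, ¥600,000, ¥750,000, ¥1,350,000, ¥1,400,000, ¥1,500,000; squared poverty gap index (FGT₂) = 0.23346.
After the ¥450,000 transfer: below the line — ¥750,000, ¥850,000, ¥1,050,000, ¥1,200,000, ¥1,800,000, ¥1,850,000, ¥1,950,000; squared poverty gap index (FGT₂) = 0.10740.
Reduction = 0.23346 − 0.10740 = 0.126.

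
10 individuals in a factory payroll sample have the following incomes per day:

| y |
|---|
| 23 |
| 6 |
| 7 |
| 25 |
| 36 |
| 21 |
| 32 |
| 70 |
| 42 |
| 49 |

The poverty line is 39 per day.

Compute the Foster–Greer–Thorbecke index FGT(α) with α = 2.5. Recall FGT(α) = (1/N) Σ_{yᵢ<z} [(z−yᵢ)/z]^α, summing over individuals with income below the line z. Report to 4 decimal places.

Below z: 6, 7, 21, 23, 25, 32, 36 (q = 7 of N = 10).
Gap ratios (z−y)/z: (39−6)/39 = 0.8462; (39−7)/39 = 0.8205; (39−21)/39 = 0.4615; (39−23)/39 = 0.4103; (39−25)/39 = 0.3590; (39−32)/39 = 0.1795; (39−36)/39 = 0.0769.
Raised to α = 2.5: 0.65860; 0.60984; 0.14472; 0.10780; 0.07721; 0.01365; 0.00164.
Sum = 1.613458; FGT(2.5) = 1.613458 / 10 = 0.1613.

0.1613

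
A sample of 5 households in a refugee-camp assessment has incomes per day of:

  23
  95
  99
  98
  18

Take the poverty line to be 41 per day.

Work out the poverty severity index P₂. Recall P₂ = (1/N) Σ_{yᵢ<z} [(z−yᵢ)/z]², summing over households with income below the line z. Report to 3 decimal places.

Poor units: 18, 23 (q = 2 of N = 5).
Relative gaps: (41−18)/41 = 0.5610; (41−23)/41 = 0.4390.
Squared: 0.3147; 0.1927.
Sum = 0.507436; P₂ = 0.507436 / 5 = 0.101.

0.101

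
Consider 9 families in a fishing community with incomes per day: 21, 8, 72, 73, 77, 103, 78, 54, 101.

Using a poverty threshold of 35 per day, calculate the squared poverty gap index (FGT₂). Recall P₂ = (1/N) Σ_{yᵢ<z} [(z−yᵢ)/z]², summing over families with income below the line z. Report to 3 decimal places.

0.084

Below the line: 8, 21 (q = 2 of N = 9).
Relative gaps: (35−8)/35 = 0.7714; (35−21)/35 = 0.4000.
Squared: 0.5951; 0.1600.
Sum = 0.755102; P₂ = 0.755102 / 9 = 0.084.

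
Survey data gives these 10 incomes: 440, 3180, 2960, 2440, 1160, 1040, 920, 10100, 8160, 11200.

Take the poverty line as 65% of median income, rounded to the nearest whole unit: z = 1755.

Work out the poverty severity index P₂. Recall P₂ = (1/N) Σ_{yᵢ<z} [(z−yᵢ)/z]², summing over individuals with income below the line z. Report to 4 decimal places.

0.1069

Incomes under z: 440, 920, 1040, 1160 (q = 4 of N = 10).
Gap ratios (z−y)/z: (1755−440)/1755 = 0.7493; (1755−920)/1755 = 0.4758; (1755−1040)/1755 = 0.4074; (1755−1160)/1755 = 0.3390.
Squared: 0.5614; 0.2264; 0.1660; 0.1149.
Sum = 1.068725; P₂ = 1.068725 / 10 = 0.1069.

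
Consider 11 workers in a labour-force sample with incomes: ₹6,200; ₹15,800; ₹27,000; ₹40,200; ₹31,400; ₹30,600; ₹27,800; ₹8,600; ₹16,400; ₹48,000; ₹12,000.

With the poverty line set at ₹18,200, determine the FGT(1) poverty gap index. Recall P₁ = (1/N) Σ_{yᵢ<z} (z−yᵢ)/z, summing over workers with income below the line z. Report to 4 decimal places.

Below the line: ₹6,200, ₹8,600, ₹12,000, ₹15,800, ₹16,400 (q = 5 of N = 11).
Gap ratios (z−y)/z: (18200−6200)/18200 = 0.6593; (18200−8600)/18200 = 0.5275; (18200−12000)/18200 = 0.3407; (18200−15800)/18200 = 0.1319; (18200−16400)/18200 = 0.0989.
Σ = 1.758242. Dividing by the full population N = 11 gives P₁ = 0.1598.

0.1598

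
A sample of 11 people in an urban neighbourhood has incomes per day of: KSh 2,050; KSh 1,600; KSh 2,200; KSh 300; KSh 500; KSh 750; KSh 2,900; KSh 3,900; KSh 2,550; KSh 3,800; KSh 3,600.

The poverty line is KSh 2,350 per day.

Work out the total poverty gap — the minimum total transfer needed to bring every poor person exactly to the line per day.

Incomes under z: KSh 300, KSh 500, KSh 750, KSh 1,600, KSh 2,050, KSh 2,200 (q = 6 of N = 11).
Individual gaps: 2350−300 = 2050; 2350−500 = 1850; 2350−750 = 1600; 2350−1600 = 750; 2350−2050 = 300; 2350−2200 = 150.
Aggregate gap = KSh 6,700.

KSh 6,700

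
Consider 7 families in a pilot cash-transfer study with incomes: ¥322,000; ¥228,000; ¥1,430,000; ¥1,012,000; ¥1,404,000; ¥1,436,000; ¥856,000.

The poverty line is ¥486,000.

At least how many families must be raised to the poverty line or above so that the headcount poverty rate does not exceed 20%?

Currently q = 2 of N = 7 are below the line (H = 0.286).
A headcount ratio of at most 20% allows at most ⌊0.20 × 7⌋ = 1 poor families.
So at least 2 − 1 = 1 must be lifted.

1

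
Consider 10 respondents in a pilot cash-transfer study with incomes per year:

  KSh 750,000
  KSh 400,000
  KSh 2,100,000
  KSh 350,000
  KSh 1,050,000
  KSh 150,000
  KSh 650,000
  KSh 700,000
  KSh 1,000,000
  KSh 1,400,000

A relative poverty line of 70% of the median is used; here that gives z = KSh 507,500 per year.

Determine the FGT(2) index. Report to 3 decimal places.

Incomes under z: KSh 150,000, KSh 350,000, KSh 400,000 (q = 3 of N = 10).
Gap ratios (z−y)/z: (507500−150000)/507500 = 0.7044; (507500−350000)/507500 = 0.3103; (507500−400000)/507500 = 0.2118.
Squared: 0.4962; 0.0963; 0.0449.
Sum = 0.637409; P₂ = 0.637409 / 10 = 0.064.

0.064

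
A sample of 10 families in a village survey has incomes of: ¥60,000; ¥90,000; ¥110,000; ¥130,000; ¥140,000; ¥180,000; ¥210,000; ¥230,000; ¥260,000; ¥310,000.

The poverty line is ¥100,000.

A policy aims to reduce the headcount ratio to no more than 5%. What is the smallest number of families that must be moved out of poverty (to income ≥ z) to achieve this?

Currently q = 2 of N = 10 are below the line (H = 0.200).
A headcount ratio of at most 5% allows at most ⌊0.05 × 10⌋ = 0 poor families.
So at least 2 − 0 = 2 must be lifted.

2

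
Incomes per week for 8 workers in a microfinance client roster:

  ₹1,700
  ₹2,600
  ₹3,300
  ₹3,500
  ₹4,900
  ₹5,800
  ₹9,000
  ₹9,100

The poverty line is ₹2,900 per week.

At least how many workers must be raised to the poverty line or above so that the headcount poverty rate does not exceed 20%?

1

2 of the 8 workers are poor, so H = 2/8 = 0.250.
A headcount ratio of at most 20% allows at most ⌊0.20 × 8⌋ = 1 poor workers.
So at least 2 − 1 = 1 must be lifted.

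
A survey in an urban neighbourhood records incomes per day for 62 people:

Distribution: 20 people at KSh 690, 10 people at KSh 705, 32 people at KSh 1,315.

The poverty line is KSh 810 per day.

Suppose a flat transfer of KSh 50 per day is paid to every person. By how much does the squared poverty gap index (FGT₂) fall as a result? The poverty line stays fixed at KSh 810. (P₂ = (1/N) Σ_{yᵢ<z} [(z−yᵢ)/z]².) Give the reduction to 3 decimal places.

Before: below the line — 20×KSh 690, 10×KSh 705; squared poverty gap index (FGT₂) = 0.00979.
After the KSh 50 transfer: below the line — 20×KSh 740, 10×KSh 755; squared poverty gap index (FGT₂) = 0.00315.
Reduction = 0.00979 − 0.00315 = 0.007.

0.007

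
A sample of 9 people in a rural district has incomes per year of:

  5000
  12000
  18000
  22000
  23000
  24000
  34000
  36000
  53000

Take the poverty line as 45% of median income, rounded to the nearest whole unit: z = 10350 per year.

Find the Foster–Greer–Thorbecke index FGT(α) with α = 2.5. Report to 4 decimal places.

0.0213

Below z: 5000 (q = 1 of N = 9).
Relative gaps: (10350−5000)/10350 = 0.5169.
Raised to α = 2.5: 0.19210.
Sum = 0.192103; FGT(2.5) = 0.192103 / 9 = 0.0213.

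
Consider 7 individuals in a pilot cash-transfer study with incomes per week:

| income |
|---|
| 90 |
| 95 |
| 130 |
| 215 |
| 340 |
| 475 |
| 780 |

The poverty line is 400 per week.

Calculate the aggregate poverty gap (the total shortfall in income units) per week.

1130

Poor units: 90, 95, 130, 215, 340 (q = 5 of N = 7).
Individual gaps: 400−90 = 310; 400−95 = 305; 400−130 = 270; 400−215 = 185; 400−340 = 60.
Aggregate gap = 1130.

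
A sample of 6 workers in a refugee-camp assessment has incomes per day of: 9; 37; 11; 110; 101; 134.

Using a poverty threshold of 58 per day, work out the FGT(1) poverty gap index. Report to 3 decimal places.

0.336

Incomes under z: 9, 11, 37 (q = 3 of N = 6).
Gap ratios (z−y)/z: (58−9)/58 = 0.8448; (58−11)/58 = 0.8103; (58−37)/58 = 0.3621.
Σ = 2.017241. Dividing by the full population N = 6 gives P₁ = 0.336.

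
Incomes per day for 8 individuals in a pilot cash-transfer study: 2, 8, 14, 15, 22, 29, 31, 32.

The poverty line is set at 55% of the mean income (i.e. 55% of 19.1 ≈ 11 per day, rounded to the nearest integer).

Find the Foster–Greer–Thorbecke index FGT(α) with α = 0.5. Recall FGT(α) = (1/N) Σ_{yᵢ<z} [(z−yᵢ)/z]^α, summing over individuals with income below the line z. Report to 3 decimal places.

0.178

Below the line: 2, 8 (q = 2 of N = 8).
Relative gaps: (11−2)/11 = 0.8182; (11−8)/11 = 0.2727.
Raised to α = 0.5: 0.90453; 0.52223.
Sum = 1.426767; FGT(0.5) = 1.426767 / 8 = 0.178.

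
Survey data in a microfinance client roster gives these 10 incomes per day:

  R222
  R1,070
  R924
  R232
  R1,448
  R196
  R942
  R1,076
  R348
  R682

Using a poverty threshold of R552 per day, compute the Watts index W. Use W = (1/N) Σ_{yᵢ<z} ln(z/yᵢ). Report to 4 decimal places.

Incomes under z: R196, R222, R232, R348 (q = 4 of N = 10).
Log gaps: ln(552/196) = 1.0354; ln(552/222) = 0.9109; ln(552/232) = 0.8668; ln(552/348) = 0.4613.
W = 3.274460 / 10 = 0.3274.

0.3274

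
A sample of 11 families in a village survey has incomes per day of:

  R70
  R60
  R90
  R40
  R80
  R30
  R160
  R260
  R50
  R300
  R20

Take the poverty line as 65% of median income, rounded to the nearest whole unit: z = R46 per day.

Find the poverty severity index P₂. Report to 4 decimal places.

0.0416

Incomes under z: R20, R30, R40 (q = 3 of N = 11).
Normalized shortfalls: (46−20)/46 = 0.5652; (46−30)/46 = 0.3478; (46−40)/46 = 0.1304.
Squared: 0.3195; 0.1210; 0.0170.
Sum = 0.457467; P₂ = 0.457467 / 11 = 0.0416.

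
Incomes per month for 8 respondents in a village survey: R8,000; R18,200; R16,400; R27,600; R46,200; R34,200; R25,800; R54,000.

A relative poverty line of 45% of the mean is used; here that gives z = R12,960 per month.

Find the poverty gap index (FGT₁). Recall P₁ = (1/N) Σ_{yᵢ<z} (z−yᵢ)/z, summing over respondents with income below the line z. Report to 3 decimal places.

Below the line: R8,000 (q = 1 of N = 8).
Relative gaps: (12960−8000)/12960 = 0.3827.
Sum of shortfalls = 0.382716; P₁ averages over all N: 0.382716 / 8 = 0.048.

0.048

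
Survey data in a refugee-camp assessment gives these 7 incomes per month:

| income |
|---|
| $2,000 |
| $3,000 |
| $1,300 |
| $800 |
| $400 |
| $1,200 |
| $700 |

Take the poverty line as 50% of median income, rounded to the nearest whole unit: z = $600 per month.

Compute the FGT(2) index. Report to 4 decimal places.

0.0159

Below the line: $400 (q = 1 of N = 7).
Relative gaps: (600−400)/600 = 0.3333.
Squared: 0.1111.
Sum = 0.111111; P₂ = 0.111111 / 7 = 0.0159.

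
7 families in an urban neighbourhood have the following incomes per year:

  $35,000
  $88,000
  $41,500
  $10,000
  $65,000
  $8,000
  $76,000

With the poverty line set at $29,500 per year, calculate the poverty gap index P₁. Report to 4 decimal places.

0.1985

Below z: $8,000, $10,000 (q = 2 of N = 7).
Gap ratios (z−y)/z: (29500−8000)/29500 = 0.7288; (29500−10000)/29500 = 0.6610.
Σ = 1.389831. Dividing by the full population N = 7 gives P₁ = 0.1985.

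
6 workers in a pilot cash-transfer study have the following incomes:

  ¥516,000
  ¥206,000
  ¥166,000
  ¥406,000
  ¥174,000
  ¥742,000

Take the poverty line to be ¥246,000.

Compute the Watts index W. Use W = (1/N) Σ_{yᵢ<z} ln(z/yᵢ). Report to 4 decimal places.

Incomes under z: ¥166,000, ¥174,000, ¥206,000 (q = 3 of N = 6).
ln(z/y) terms: ln(246000/166000) = 0.3933; ln(246000/174000) = 0.3463; ln(246000/206000) = 0.1775.
W = 0.917075 / 6 = 0.1528.

0.1528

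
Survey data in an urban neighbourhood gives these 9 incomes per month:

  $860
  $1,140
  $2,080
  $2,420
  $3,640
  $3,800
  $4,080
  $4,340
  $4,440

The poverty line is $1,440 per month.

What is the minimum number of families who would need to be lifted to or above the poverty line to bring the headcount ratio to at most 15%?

1

Currently q = 2 of N = 9 are below the line (H = 0.222).
A headcount ratio of at most 15% allows at most ⌊0.15 × 9⌋ = 1 poor families.
So at least 2 − 1 = 1 must be lifted.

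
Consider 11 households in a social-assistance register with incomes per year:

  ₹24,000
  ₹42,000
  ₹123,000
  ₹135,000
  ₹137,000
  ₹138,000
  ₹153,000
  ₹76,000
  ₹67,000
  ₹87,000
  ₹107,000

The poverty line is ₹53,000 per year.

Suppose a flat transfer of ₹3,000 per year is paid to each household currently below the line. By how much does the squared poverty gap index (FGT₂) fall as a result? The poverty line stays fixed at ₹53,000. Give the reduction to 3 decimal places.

0.007

Before: below the line — ₹24,000, ₹42,000; squared poverty gap index (FGT₂) = 0.03113.
After the ₹3,000 transfer: below the line — ₹27,000, ₹45,000; squared poverty gap index (FGT₂) = 0.02395.
Reduction = 0.03113 − 0.02395 = 0.007.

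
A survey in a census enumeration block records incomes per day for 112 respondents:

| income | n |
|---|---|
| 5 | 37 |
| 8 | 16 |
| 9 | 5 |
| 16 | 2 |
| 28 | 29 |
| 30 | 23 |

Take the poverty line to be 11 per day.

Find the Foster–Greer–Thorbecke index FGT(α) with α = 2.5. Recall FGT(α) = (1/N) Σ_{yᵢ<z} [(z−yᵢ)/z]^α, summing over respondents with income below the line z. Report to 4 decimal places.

Below z: 37×5, 16×8, 5×9 (q = 58 of N = 112).
Gap ratios (z−y)/z: (11−5)/11 = 0.5455 (×37); (11−8)/11 = 0.2727 (×16); (11−9)/11 = 0.1818 (×5).
Raised to α = 2.5: 0.21973 (×37); 0.03884 (×16); 0.01410 (×5).
Sum = 8.822122; FGT(2.5) = 8.822122 / 112 = 0.0788.

0.0788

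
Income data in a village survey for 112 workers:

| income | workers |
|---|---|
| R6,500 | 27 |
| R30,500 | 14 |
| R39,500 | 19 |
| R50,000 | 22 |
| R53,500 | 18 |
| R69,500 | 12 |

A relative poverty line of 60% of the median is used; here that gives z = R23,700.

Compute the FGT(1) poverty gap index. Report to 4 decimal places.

Below the line: 27×R6,500 (q = 27 of N = 112).
Normalized shortfalls: (23700−6500)/23700 = 0.7257 (×27).
Sum of shortfalls = 19.594937; P₁ averages over all N: 19.594937 / 112 = 0.1750.

0.1750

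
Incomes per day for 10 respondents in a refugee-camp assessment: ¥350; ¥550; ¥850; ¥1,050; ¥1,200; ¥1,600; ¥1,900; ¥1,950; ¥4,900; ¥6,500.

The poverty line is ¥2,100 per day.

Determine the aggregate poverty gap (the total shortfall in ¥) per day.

¥7,350

Poor units: ¥350, ¥550, ¥850, ¥1,050, ¥1,200, ¥1,600, ¥1,900, ¥1,950 (q = 8 of N = 10).
Individual gaps: 2100−350 = 1750; 2100−550 = 1550; 2100−850 = 1250; 2100−1050 = 1050; 2100−1200 = 900; 2100−1600 = 500; 2100−1900 = 200; 2100−1950 = 150.
Aggregate gap = ¥7,350.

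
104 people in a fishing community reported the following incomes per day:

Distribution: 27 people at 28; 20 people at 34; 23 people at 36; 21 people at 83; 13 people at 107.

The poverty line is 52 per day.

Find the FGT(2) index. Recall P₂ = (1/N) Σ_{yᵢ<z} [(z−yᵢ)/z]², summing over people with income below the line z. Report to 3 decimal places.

Below the line: 27×28, 20×34, 23×36 (q = 70 of N = 104).
Relative gaps: (52−28)/52 = 0.4615 (×27); (52−34)/52 = 0.3462 (×20); (52−36)/52 = 0.3077 (×23).
Squared: 0.2130 (×27); 0.1198 (×20); 0.0947 (×23).
Sum = 10.325444; P₂ = 10.325444 / 104 = 0.099.

0.099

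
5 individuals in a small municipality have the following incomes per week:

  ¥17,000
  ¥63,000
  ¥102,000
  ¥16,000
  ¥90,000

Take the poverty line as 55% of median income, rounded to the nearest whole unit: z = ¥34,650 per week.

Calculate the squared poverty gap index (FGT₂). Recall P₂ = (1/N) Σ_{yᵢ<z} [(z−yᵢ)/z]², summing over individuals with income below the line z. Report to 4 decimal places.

0.1098

Incomes under z: ¥16,000, ¥17,000 (q = 2 of N = 5).
Relative gaps: (34650−16000)/34650 = 0.5382; (34650−17000)/34650 = 0.5094.
Squared: 0.2897; 0.2595.
Sum = 0.549169; P₂ = 0.549169 / 5 = 0.1098.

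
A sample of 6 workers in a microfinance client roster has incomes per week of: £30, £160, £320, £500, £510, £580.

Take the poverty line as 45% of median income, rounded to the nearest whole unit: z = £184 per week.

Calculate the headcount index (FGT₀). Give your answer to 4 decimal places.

0.3333

2 of the 6 workers have income below £184.
H = 2/6 = 0.3333.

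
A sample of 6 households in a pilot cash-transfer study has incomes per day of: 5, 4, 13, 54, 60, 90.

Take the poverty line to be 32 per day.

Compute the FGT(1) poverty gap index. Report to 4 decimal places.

Incomes under z: 4, 5, 13 (q = 3 of N = 6).
Shortfall ratios: (32−4)/32 = 0.8750; (32−5)/32 = 0.8438; (32−13)/32 = 0.5938.
Sum of shortfalls = 2.312500; P₁ averages over all N: 2.312500 / 6 = 0.3854.

0.3854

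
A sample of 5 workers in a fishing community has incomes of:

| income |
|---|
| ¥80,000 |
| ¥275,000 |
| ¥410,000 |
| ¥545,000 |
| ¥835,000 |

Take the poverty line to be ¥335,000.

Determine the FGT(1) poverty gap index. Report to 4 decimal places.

Poor units: ¥80,000, ¥275,000 (q = 2 of N = 5).
Shortfall ratios: (335000−80000)/335000 = 0.7612; (335000−275000)/335000 = 0.1791.
Sum of shortfalls = 0.940299; P₁ averages over all N: 0.940299 / 5 = 0.1881.

0.1881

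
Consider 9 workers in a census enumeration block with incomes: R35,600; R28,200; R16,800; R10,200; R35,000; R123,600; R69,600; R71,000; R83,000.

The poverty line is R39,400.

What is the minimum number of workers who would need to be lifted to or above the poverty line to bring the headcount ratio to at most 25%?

3

5 of the 9 workers are poor, so H = 5/9 = 0.556.
A headcount ratio of at most 25% allows at most ⌊0.25 × 9⌋ = 2 poor workers.
So at least 5 − 2 = 3 must be lifted.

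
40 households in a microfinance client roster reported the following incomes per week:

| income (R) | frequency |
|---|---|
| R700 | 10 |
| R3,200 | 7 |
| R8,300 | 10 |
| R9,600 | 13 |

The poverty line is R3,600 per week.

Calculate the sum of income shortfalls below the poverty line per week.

Poor units: 10×R700, 7×R3,200 (q = 17 of N = 40).
Individual gaps: 10×(3600−700) = 29000; 7×(3600−3200) = 2800.
Aggregate gap = R31,800.

R31,800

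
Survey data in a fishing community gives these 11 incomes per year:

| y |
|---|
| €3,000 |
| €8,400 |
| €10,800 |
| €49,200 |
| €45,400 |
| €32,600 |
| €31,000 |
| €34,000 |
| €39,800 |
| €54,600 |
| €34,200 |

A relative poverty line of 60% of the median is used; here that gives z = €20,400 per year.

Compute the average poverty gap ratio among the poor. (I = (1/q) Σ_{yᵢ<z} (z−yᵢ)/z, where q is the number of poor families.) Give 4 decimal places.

0.6373

Incomes under z: €3,000, €8,400, €10,800 (q = 3 of N = 11).
Relative gaps: 0.8529, 0.5882, 0.4706; sum = 1.911765.
I averages over the q = 3 poor units only: 1.911765 / 3 = 0.6373.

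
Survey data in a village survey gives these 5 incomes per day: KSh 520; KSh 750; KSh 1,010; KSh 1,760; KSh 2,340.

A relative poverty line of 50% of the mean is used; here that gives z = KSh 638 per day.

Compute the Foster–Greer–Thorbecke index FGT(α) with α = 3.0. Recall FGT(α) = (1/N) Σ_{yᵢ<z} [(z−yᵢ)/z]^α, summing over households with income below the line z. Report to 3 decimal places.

Below z: KSh 520 (q = 1 of N = 5).
Gap ratios (z−y)/z: (638−520)/638 = 0.1850.
Raised to α = 3.0: 0.00633.
Sum = 0.006327; FGT(3.0) = 0.006327 / 5 = 0.001.

0.001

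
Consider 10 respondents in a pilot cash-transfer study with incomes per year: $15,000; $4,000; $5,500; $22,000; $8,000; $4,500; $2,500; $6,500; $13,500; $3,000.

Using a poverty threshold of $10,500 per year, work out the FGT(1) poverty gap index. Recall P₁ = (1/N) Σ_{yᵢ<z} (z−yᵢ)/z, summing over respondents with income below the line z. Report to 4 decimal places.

0.3762

Poor units: $2,500, $3,000, $4,000, $4,500, $5,500, $6,500, $8,000 (q = 7 of N = 10).
Shortfall ratios: (10500−2500)/10500 = 0.7619; (10500−3000)/10500 = 0.7143; (10500−4000)/10500 = 0.6190; (10500−4500)/10500 = 0.5714; (10500−5500)/10500 = 0.4762; (10500−6500)/10500 = 0.3810; (10500−8000)/10500 = 0.2381.
Σ = 3.761905. Dividing by the full population N = 10 gives P₁ = 0.3762.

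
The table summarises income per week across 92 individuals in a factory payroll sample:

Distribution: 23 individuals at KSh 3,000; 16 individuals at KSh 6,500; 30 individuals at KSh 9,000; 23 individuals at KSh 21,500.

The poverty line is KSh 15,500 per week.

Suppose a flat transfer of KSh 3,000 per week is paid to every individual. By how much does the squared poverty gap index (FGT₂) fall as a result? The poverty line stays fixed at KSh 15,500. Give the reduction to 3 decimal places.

0.142

Before: below the line — 23×KSh 3,000, 16×KSh 6,500, 30×KSh 9,000; squared poverty gap index (FGT₂) = 0.27857.
After the KSh 3,000 transfer: below the line — 23×KSh 6,000, 16×KSh 9,500, 30×KSh 12,000; squared poverty gap index (FGT₂) = 0.13660.
Reduction = 0.27857 − 0.13660 = 0.142.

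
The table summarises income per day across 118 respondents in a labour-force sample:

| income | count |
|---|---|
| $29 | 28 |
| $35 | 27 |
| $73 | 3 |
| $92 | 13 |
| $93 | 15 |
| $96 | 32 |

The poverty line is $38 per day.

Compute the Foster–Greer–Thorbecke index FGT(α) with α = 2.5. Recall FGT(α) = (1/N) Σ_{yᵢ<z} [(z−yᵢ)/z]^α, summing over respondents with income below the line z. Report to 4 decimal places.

0.0069

Below the line: 28×$29, 27×$35 (q = 55 of N = 118).
Normalized shortfalls: (38−29)/38 = 0.2368 (×28); (38−35)/38 = 0.0789 (×27).
Raised to α = 2.5: 0.02730 (×28); 0.00175 (×27).
Sum = 0.811656; FGT(2.5) = 0.811656 / 118 = 0.0069.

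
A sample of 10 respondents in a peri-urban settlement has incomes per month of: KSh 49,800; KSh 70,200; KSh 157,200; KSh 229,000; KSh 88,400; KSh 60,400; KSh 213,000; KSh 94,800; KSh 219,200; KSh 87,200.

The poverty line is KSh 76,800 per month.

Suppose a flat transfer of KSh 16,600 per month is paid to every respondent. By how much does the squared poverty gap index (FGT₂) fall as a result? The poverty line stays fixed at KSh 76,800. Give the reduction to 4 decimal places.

Before: below the line — KSh 49,800, KSh 60,400, KSh 70,200; squared poverty gap index (FGT₂) = 0.017658.
After the KSh 16,600 transfer: below the line — KSh 66,400; squared poverty gap index (FGT₂) = 0.001834.
Reduction = 0.017658 − 0.001834 = 0.0158.

0.0158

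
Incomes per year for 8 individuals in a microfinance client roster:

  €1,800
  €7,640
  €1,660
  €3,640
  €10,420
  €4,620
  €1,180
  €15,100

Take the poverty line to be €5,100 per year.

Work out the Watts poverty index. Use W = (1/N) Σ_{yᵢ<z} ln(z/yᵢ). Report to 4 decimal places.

0.5080

Below the line: €1,180, €1,660, €1,800, €3,640, €4,620 (q = 5 of N = 8).
Log shortfalls: ln(5100/1180) = 1.4637; ln(5100/1660) = 1.1224; ln(5100/1800) = 1.0415; ln(5100/3640) = 0.3373; ln(5100/4620) = 0.0988.
W = 4.063706 / 8 = 0.5080.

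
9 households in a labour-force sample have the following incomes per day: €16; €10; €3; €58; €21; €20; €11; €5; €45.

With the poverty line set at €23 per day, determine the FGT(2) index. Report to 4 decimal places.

Below the line: €3, €5, €10, €11, €16, €20, €21 (q = 7 of N = 9).
Shortfall ratios: (23−3)/23 = 0.8696; (23−5)/23 = 0.7826; (23−10)/23 = 0.5652; (23−11)/23 = 0.5217; (23−16)/23 = 0.3043; (23−20)/23 = 0.1304; (23−21)/23 = 0.0870.
Squared: 0.7561; 0.6125; 0.3195; 0.2722; 0.0926; 0.0170; 0.0076.
Sum = 2.077505; P₂ = 2.077505 / 9 = 0.2308.

0.2308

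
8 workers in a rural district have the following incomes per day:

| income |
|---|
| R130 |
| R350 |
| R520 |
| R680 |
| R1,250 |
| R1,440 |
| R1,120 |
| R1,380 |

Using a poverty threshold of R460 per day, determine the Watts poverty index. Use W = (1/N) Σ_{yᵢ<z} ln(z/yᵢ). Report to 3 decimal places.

0.192

Below the line: R130, R350 (q = 2 of N = 8).
ln(z/y) terms: ln(460/130) = 1.2637; ln(460/350) = 0.2733.
W = 1.536985 / 8 = 0.192.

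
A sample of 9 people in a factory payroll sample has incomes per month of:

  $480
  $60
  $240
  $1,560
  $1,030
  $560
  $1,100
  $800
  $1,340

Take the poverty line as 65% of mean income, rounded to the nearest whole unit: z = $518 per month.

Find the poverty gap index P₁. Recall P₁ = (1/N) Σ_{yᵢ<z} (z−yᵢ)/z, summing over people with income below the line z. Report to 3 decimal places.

0.166

Poor units: $60, $240, $480 (q = 3 of N = 9).
Shortfall ratios: (518−60)/518 = 0.8842; (518−240)/518 = 0.5367; (518−480)/518 = 0.0734.
Sum of shortfalls = 1.494208; P₁ averages over all N: 1.494208 / 9 = 0.166.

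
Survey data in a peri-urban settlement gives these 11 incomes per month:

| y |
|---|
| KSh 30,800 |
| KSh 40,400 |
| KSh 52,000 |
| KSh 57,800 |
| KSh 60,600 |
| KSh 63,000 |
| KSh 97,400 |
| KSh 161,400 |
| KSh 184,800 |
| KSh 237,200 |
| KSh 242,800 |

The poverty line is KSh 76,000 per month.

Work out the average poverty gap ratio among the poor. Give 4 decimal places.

Incomes under z: KSh 30,800, KSh 40,400, KSh 52,000, KSh 57,800, KSh 60,600, KSh 63,000 (q = 6 of N = 11).
Shortfall ratios (z−y)/z: 0.5947, 0.4684, 0.3158, 0.2395, 0.2026, 0.1711; sum = 1.992105.
The income-gap ratio divides by q (the poor only): 1.992105 / 6 = 0.3320.

0.3320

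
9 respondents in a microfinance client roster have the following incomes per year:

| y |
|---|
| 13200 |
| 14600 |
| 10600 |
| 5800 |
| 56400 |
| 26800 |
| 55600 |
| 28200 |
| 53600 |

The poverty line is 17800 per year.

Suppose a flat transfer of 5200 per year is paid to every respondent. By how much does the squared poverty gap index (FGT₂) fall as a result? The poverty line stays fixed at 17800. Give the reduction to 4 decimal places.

0.0621

Before: below the line — 5800, 10600, 13200, 14600; squared poverty gap index (FGT₂) = 0.079690.
After the 5200 transfer: below the line — 11000, 15800; squared poverty gap index (FGT₂) = 0.017618.
Reduction = 0.079690 − 0.017618 = 0.0621.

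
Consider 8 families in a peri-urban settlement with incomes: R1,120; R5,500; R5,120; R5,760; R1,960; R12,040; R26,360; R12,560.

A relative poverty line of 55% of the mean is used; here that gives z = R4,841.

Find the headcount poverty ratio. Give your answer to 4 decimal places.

0.2500

2 of the 8 families have income below R4,841.
H = 2/8 = 0.2500.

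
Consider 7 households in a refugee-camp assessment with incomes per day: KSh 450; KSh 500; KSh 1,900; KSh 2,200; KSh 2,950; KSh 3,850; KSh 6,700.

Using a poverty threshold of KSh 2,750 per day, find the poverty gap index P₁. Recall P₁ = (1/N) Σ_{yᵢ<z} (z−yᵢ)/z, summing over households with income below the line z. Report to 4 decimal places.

0.3091

Below the line: KSh 450, KSh 500, KSh 1,900, KSh 2,200 (q = 4 of N = 7).
Gap ratios (z−y)/z: (2750−450)/2750 = 0.8364; (2750−500)/2750 = 0.8182; (2750−1900)/2750 = 0.3091; (2750−2200)/2750 = 0.2000.
Sum of shortfalls = 2.163636; P₁ averages over all N: 2.163636 / 7 = 0.3091.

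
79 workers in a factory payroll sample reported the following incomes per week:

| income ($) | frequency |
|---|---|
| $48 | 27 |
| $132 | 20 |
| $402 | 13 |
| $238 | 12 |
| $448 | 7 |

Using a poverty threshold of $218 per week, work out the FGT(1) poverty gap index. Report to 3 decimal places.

Poor units: 27×$48, 20×$132 (q = 47 of N = 79).
Relative gaps: (218−48)/218 = 0.7798 (×27); (218−132)/218 = 0.3945 (×20).
Σ = 28.944954. Dividing by the full population N = 79 gives P₁ = 0.366.

0.366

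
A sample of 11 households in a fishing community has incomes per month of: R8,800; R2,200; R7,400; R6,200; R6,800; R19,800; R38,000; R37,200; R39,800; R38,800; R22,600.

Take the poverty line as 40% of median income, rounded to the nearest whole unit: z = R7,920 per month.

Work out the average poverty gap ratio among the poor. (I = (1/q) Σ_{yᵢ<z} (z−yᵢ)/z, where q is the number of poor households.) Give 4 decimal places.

Poor units: R2,200, R6,200, R6,800, R7,400 (q = 4 of N = 11).
Relative gaps: 0.7222, 0.2172, 0.1414, 0.0657; sum = 1.146465.
The income-gap ratio divides by q (the poor only): 1.146465 / 4 = 0.2866.

0.2866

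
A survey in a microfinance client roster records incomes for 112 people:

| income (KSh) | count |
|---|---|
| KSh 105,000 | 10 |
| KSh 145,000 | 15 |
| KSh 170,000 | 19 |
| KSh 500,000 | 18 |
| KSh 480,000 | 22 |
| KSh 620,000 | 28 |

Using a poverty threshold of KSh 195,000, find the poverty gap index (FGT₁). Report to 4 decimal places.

Below the line: 10×KSh 105,000, 15×KSh 145,000, 19×KSh 170,000 (q = 44 of N = 112).
Shortfall ratios: (195000−105000)/195000 = 0.4615 (×10); (195000−145000)/195000 = 0.2564 (×15); (195000−170000)/195000 = 0.1282 (×19).
Σ = 10.897436. Dividing by the full population N = 112 gives P₁ = 0.0973.

0.0973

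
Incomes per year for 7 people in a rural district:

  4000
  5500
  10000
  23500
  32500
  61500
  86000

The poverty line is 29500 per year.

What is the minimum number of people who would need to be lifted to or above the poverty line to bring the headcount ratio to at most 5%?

Currently q = 4 of N = 7 are below the line (H = 0.571).
A headcount ratio of at most 5% allows at most ⌊0.05 × 7⌋ = 0 poor people.
So at least 4 − 0 = 4 must be lifted.

4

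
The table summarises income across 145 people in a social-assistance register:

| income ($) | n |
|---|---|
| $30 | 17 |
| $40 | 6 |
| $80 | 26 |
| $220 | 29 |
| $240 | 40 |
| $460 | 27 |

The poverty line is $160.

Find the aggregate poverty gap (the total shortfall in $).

Poor units: 17×$30, 6×$40, 26×$80 (q = 49 of N = 145).
Individual gaps: 17×(160−30) = 2210; 6×(160−40) = 720; 26×(160−80) = 2080.
Aggregate gap = $5,010.

$5,010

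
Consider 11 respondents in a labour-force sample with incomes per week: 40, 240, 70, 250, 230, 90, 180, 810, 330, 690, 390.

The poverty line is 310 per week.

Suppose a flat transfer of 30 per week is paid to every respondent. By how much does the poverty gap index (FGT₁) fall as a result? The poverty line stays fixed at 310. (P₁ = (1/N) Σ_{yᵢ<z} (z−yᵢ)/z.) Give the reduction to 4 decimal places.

Before: below the line — 40, 70, 90, 180, 230, 240, 250; poverty gap index (FGT₁) = 0.313783.
After the 30 transfer: below the line — 70, 100, 120, 210, 260, 270, 280; poverty gap index (FGT₁) = 0.252199.
Reduction = 0.313783 − 0.252199 = 0.0616.

0.0616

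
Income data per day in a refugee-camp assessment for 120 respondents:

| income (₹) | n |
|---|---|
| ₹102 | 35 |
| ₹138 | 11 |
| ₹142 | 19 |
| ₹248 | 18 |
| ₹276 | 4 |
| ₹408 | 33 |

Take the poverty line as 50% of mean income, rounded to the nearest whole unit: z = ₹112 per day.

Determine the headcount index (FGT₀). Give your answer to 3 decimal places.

35 of the 120 respondents have income below ₹112.
H = 35/120 = 0.292.

0.292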